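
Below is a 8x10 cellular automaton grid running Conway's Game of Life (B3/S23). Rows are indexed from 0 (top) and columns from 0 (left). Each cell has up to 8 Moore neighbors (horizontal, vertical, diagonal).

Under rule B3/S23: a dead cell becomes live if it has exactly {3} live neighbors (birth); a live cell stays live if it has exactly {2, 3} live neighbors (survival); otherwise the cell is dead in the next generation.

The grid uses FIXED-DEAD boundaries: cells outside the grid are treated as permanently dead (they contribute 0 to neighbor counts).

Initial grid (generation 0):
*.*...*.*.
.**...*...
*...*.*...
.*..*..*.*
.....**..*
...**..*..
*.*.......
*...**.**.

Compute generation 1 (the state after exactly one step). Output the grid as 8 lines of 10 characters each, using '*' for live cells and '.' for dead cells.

Simulating step by step:
Generation 0 (given above): 27 live cells
Generation 1: 28 live cells
(generation 1 grid is the final answer)

Answer: ..*....*..
*.**..*...
*.**..**..
....*..**.
...*.***..
...****...
.*...****.
.*........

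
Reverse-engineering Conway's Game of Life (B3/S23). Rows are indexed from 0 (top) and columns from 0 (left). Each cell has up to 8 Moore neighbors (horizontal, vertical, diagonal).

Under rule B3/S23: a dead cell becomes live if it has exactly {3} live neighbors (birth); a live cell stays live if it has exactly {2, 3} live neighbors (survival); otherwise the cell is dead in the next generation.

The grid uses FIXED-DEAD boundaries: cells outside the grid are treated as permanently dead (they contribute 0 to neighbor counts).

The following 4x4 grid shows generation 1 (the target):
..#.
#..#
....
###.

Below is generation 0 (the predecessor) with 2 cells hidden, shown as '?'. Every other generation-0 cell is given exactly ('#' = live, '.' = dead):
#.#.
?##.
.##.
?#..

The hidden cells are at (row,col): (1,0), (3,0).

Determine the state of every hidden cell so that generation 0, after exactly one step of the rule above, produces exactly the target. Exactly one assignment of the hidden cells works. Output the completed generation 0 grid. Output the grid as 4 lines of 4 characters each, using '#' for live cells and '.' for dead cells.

Hidden generation-0 cells (in order): (1,0), (3,0).
A hidden cell only influences target cells in its own 3x3 neighborhood. Try each of the 2^2 = 4 assignments, step the completed generation 0 forward once under B3/S23, and compare with the target:
  (1,0)=. (3,0)=. -> step gives (2,0)='#' but target has '.' -> reject
  (1,0)=. (3,0)=# -> step reproduces the target at every cell -> ACCEPT
  (1,0)=# (3,0)=. -> step gives (0,0)='#' but target has '.' -> reject
  (1,0)=# (3,0)=# -> step gives (0,0)='#' but target has '.' -> reject
Unique solution: (1,0)=dead, (3,0)=live.
Check: live-neighbor counts of every cell in the completed generation 0:
1422
3543
4542
2331
Applying B3/S23 to generation 0 with these counts gives:
..#.
#..#
....
###.
which matches the target exactly.

Answer: #.#.
.##.
.##.
##..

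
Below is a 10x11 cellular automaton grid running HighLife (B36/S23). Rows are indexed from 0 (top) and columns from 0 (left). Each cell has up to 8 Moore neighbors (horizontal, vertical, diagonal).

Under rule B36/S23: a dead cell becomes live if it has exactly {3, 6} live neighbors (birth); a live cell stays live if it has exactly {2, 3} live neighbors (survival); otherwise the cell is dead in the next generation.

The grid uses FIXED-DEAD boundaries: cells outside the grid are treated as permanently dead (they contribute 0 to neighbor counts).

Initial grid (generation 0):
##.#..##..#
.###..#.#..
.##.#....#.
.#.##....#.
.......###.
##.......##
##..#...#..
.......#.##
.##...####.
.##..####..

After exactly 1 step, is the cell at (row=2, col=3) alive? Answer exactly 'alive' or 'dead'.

Answer: alive

Derivation:
Simulating step by step:
Generation 0 (given above): 45 live cells
Generation 1: 44 live cells
##.#..##...
....###.##.
#..###..##.
.#.##....##
###........
##.....#..#
##......#..
#.#...#.#.#
.##..#....#
.##..#...#.

Cell (2,3) at generation 1: 1 -> alive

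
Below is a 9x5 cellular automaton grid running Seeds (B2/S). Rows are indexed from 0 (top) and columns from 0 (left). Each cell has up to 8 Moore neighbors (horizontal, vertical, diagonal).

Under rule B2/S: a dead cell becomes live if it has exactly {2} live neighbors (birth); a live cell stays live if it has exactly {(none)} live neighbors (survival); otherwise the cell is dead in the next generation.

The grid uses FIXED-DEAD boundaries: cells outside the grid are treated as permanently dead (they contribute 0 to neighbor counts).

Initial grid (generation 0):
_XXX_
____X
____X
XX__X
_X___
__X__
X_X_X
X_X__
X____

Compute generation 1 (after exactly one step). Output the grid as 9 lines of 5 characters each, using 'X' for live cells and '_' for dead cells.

Simulating step by step:
Generation 0 (given above): 16 live cells
Generation 1: 8 live cells
(generation 1 grid is the final answer)

Answer: ____X
_X___
XX___
__XX_
___X_
X____
_____
_____
_____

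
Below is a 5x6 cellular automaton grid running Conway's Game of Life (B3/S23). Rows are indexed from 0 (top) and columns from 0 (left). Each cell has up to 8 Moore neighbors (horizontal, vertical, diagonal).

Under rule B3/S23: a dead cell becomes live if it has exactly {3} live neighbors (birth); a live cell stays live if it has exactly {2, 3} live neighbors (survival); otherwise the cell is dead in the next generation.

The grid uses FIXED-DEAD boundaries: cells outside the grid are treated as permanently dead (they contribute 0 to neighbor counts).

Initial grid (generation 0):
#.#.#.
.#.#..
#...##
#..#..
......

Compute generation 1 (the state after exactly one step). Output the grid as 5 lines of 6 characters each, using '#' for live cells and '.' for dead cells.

Answer: .###..
####.#
#####.
....#.
......

Derivation:
Simulating step by step:
Generation 0 (given above): 10 live cells
Generation 1: 14 live cells
(generation 1 grid is the final answer)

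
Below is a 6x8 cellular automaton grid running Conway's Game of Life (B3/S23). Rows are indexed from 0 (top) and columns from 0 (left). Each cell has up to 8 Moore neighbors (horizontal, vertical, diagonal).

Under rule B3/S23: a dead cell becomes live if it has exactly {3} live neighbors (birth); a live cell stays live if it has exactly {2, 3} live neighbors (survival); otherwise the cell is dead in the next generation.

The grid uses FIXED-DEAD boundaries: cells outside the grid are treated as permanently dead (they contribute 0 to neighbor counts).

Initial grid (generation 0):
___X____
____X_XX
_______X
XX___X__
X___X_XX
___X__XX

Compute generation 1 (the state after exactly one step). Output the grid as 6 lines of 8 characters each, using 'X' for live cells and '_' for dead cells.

Answer: ________
______XX
_____X_X
XX___X_X
XX__X__X
_____XXX

Derivation:
Simulating step by step:
Generation 0 (given above): 15 live cells
Generation 1: 15 live cells
(generation 1 grid is the final answer)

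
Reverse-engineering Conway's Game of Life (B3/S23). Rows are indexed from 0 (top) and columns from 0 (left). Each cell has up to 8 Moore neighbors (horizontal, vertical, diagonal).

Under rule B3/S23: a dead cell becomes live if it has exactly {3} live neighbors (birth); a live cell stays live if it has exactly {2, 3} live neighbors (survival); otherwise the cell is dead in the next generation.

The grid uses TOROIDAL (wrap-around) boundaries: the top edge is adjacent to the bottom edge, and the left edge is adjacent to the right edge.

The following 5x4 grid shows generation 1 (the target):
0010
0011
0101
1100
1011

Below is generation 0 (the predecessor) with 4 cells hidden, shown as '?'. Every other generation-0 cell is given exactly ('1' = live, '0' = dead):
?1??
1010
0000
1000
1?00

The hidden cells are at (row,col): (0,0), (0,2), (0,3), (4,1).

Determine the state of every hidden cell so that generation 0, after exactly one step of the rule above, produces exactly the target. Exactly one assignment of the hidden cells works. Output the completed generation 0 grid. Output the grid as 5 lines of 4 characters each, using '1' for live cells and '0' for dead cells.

Hidden generation-0 cells (in order): (0,0), (0,2), (0,3), (4,1).
A hidden cell only influences target cells in its own 3x3 neighborhood. Try each of the 2^4 = 16 assignments, step the completed generation 0 forward once under B3/S23, and compare with the target:
  (0,0)=0 (0,2)=0 (0,3)=0 (4,1)=0 -> step gives (0,0)='1' but target has '0' -> reject
  (0,0)=0 (0,2)=0 (0,3)=0 (4,1)=1 -> step gives (0,3)='1' but target has '0' -> reject
  (0,0)=0 (0,2)=0 (0,3)=1 (4,1)=0 -> step gives (0,1)='1' but target has '0' -> reject
  (0,0)=0 (0,2)=0 (0,3)=1 (4,1)=1 -> step gives (0,2)='0' but target has '1' -> reject
  (0,0)=0 (0,2)=1 (0,3)=0 (4,1)=0 -> step gives (0,0)='1' but target has '0' -> reject
  (0,0)=0 (0,2)=1 (0,3)=0 (4,1)=1 -> step reproduces the target at every cell -> ACCEPT
  (0,0)=0 (0,2)=1 (0,3)=1 (4,1)=0 -> step gives (1,0)='1' but target has '0' -> reject
  (0,0)=0 (0,2)=1 (0,3)=1 (4,1)=1 -> step gives (0,2)='0' but target has '1' -> reject
  (0,0)=1 (0,2)=0 (0,3)=0 (4,1)=0 -> step gives (0,0)='1' but target has '0' -> reject
  (0,0)=1 (0,2)=0 (0,3)=0 (4,1)=1 -> step gives (1,0)='1' but target has '0' -> reject
  (0,0)=1 (0,2)=0 (0,3)=1 (4,1)=0 -> step gives (1,0)='1' but target has '0' -> reject
  (0,0)=1 (0,2)=0 (0,3)=1 (4,1)=1 -> step gives (0,2)='0' but target has '1' -> reject
  (0,0)=1 (0,2)=1 (0,3)=0 (4,1)=0 -> step gives (0,0)='1' but target has '0' -> reject
  (0,0)=1 (0,2)=1 (0,3)=0 (4,1)=1 -> step gives (1,0)='1' but target has '0' -> reject
  (0,0)=1 (0,2)=1 (0,3)=1 (4,1)=0 -> step gives (1,0)='1' but target has '0' -> reject
  (0,0)=1 (0,2)=1 (0,3)=1 (4,1)=1 -> step gives (0,2)='0' but target has '1' -> reject
Unique solution: (0,0)=dead, (0,2)=live, (0,3)=dead, (4,1)=live.
Check: live-neighbor counts of every cell in the completed generation 0:
4534
1423
2313
2312
3433
Applying B3/S23 to generation 0 with these counts gives:
0010
0011
0101
1100
1011
which matches the target exactly.

Answer: 0110
1010
0000
1000
1100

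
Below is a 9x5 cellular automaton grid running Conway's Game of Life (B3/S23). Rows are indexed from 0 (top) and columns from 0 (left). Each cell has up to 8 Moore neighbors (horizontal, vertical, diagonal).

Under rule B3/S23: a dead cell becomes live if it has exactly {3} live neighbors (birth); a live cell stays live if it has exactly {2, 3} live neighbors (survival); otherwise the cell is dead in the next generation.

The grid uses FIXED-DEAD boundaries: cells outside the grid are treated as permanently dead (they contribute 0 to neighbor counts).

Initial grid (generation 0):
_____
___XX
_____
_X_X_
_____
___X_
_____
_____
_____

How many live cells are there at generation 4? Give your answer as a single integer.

Simulating step by step:
Generation 0 (given above): 5 live cells
Generation 1: 4 live cells
_____
_____
__XXX
_____
__X__
_____
_____
_____
_____
Generation 2: 3 live cells
_____
___X_
___X_
__X__
_____
_____
_____
_____
_____
Generation 3: 2 live cells
_____
_____
__XX_
_____
_____
_____
_____
_____
_____
Generation 4: 0 live cells
_____
_____
_____
_____
_____
_____
_____
_____
_____
Population at generation 4: 0

Answer: 0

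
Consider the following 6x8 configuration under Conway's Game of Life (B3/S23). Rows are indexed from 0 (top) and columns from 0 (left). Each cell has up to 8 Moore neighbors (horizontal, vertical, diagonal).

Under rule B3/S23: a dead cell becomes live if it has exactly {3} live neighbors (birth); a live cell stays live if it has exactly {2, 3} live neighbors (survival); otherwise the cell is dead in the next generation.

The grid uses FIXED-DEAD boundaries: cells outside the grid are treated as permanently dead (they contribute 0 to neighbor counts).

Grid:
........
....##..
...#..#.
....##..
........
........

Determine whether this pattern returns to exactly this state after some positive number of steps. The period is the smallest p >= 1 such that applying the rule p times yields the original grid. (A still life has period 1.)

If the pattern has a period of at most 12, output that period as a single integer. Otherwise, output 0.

Answer: 1

Derivation:
Simulating and comparing each generation to the original:
Gen 0 (original, given above): 6 live cells
Gen 1: 6 live cells, MATCHES original -> period = 1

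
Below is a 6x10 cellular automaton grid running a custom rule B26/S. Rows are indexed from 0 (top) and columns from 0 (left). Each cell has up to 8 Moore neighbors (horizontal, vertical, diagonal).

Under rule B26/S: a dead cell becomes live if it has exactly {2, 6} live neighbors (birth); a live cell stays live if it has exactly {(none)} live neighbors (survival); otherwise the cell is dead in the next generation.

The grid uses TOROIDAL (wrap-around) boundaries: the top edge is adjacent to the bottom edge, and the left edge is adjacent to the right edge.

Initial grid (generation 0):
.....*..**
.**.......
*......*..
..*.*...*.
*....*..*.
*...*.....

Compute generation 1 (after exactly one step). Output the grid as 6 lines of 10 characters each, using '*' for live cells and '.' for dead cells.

Simulating step by step:
Generation 0 (given above): 15 live cells
Generation 1: 15 live cells
(generation 1 grid is the final answer)

Answer: ..***.....
......**..
........**
*..*.**...
.......*..
.*....**..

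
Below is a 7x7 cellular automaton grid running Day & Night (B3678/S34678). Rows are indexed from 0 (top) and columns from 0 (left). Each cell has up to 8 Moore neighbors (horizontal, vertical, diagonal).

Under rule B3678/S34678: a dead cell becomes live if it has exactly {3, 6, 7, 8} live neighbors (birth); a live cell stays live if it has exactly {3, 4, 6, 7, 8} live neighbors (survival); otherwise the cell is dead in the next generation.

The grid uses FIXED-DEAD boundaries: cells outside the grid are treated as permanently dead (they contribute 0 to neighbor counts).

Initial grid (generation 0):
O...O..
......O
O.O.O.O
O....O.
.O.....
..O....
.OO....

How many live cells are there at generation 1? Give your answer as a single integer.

Simulating step by step:
Generation 0 (given above): 13 live cells
Generation 1: 4 live cells
.......
.O.O...
.O.....
.......
.......
..O....
.......
Population at generation 1: 4

Answer: 4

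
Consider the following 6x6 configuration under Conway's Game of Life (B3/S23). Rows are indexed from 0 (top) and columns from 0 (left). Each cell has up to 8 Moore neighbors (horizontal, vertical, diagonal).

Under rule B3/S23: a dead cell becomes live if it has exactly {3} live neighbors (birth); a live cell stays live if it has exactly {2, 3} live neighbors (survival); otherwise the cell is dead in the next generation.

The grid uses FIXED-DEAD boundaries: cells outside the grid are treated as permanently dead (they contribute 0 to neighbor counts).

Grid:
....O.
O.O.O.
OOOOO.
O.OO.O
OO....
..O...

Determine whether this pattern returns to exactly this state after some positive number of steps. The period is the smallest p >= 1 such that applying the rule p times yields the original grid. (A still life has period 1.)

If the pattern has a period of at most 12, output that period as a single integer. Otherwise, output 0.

Answer: 0

Derivation:
Simulating and comparing each generation to the original:
Gen 0 (original, given above): 16 live cells
Gen 1: 10 live cells, differs from original
Gen 2: 9 live cells, differs from original
Gen 3: 6 live cells, differs from original
Gen 4: 0 live cells, differs from original
Gen 5: 0 live cells, differs from original
Gen 6: 0 live cells, differs from original
Gen 7: 0 live cells, differs from original
Gen 8: 0 live cells, differs from original
Gen 9: 0 live cells, differs from original
Gen 10: 0 live cells, differs from original
Gen 11: 0 live cells, differs from original
Gen 12: 0 live cells, differs from original
No period found within 12 steps.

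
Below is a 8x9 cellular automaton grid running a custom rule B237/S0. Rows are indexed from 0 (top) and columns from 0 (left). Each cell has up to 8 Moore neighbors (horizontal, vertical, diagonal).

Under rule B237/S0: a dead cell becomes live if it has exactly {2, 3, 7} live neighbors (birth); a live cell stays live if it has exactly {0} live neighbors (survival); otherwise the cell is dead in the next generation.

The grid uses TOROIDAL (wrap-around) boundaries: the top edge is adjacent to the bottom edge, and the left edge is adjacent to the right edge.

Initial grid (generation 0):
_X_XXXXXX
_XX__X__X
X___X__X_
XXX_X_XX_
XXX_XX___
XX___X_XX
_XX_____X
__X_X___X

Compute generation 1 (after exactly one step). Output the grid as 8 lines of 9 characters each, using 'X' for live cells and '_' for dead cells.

Simulating step by step:
Generation 0 (given above): 36 live cells
Generation 1: 8 live cells
(generation 1 grid is the final answer)

Answer: _________
_________
_________
_________
_________
___XX_X__
___XXXX__
______X__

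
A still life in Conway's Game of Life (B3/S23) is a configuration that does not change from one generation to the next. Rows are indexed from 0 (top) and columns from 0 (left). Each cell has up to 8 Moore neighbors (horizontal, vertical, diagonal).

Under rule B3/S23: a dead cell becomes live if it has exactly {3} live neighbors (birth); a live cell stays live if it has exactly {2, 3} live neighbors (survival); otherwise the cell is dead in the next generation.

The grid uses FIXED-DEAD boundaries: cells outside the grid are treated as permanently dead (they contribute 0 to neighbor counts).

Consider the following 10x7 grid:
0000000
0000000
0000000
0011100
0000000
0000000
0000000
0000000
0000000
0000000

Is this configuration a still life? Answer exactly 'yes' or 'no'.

Answer: no

Derivation:
Compute generation 1 and compare to generation 0 (given above):
Generation 1:
0000000
0000000
0001000
0001000
0001000
0000000
0000000
0000000
0000000
0000000
Cell (2,3) differs: gen0=0 vs gen1=1 -> NOT a still life.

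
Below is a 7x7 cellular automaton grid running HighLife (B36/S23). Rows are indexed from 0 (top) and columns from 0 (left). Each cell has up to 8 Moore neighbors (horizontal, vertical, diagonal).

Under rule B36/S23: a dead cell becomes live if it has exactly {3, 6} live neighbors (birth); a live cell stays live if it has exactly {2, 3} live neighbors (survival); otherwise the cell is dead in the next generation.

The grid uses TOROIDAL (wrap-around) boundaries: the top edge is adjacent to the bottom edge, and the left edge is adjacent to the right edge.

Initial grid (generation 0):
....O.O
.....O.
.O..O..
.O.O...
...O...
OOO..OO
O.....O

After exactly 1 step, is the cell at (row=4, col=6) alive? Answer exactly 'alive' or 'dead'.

Answer: alive

Derivation:
Simulating step by step:
Generation 0 (given above): 15 live cells
Generation 1: 14 live cells
O.....O
....OO.
..O.O..
...OO..
...OO.O
.OO..O.
.......

Cell (4,6) at generation 1: 1 -> alive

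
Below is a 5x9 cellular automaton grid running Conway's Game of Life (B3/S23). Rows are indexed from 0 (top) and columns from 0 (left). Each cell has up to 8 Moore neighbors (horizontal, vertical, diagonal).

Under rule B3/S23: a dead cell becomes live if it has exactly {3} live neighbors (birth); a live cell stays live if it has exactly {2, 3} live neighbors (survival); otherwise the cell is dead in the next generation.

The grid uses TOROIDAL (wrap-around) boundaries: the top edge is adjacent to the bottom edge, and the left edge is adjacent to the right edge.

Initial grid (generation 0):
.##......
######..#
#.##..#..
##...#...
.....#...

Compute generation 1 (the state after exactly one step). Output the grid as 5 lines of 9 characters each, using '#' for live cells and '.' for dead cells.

Answer: .....#...
....##..#
......#..
###.###..
#.#......

Derivation:
Simulating step by step:
Generation 0 (given above): 17 live cells
Generation 1: 13 live cells
(generation 1 grid is the final answer)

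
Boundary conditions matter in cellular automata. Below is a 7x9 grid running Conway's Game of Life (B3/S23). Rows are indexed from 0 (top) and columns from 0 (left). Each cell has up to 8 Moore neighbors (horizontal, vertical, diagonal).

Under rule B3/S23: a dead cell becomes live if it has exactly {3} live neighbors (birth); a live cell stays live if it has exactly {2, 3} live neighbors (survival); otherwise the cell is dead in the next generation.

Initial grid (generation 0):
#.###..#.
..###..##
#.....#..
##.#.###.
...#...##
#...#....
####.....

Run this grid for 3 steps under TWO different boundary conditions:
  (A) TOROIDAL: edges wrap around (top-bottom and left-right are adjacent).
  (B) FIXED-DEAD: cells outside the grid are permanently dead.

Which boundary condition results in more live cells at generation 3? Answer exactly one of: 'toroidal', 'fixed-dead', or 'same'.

Answer: toroidal

Derivation:
Under TOROIDAL boundary, generation 3:
#....#.#.
#....#.#.
#...#....
##..#.#.#
.#....#..
..####.##
..###....
Population = 24

Under FIXED-DEAD boundary, generation 3:
.##.#....
..#.##.#.
.#.......
....#...#
........#
.#######.
.###.....
Population = 21

Comparison: toroidal=24, fixed-dead=21 -> toroidal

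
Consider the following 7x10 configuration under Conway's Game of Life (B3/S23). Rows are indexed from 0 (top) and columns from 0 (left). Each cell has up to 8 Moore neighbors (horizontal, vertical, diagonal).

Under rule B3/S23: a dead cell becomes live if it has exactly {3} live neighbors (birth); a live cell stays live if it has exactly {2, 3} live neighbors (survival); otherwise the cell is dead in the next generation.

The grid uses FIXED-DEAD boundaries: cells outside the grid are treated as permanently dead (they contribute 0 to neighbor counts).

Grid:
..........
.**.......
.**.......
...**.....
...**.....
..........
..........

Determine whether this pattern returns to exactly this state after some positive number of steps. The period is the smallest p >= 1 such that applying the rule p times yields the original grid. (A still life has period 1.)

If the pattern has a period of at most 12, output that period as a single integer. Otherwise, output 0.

Simulating and comparing each generation to the original:
Gen 0 (original, given above): 8 live cells
Gen 1: 6 live cells, differs from original
Gen 2: 8 live cells, MATCHES original -> period = 2

Answer: 2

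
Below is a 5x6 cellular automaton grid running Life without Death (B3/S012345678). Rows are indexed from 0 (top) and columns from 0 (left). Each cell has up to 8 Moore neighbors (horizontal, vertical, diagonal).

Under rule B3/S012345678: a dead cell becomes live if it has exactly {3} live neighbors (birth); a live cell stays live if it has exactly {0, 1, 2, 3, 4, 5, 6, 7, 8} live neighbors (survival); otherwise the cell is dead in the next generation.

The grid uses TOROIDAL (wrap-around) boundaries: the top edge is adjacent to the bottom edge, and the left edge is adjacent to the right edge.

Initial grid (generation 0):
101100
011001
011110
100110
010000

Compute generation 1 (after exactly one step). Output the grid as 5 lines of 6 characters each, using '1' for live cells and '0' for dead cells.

Answer: 101100
011001
011110
100111
110011

Derivation:
Simulating step by step:
Generation 0 (given above): 14 live cells
Generation 1: 18 live cells
(generation 1 grid is the final answer)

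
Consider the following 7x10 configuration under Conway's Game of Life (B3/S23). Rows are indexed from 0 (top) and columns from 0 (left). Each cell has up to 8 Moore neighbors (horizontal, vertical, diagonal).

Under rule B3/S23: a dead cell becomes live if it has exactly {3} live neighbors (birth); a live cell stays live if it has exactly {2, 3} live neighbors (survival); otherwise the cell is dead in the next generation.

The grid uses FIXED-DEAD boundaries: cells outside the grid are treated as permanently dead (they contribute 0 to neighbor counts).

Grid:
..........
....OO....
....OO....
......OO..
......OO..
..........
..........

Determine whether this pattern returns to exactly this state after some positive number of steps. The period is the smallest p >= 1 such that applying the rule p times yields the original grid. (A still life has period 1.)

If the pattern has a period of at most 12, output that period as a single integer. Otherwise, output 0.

Simulating and comparing each generation to the original:
Gen 0 (original, given above): 8 live cells
Gen 1: 6 live cells, differs from original
Gen 2: 8 live cells, MATCHES original -> period = 2

Answer: 2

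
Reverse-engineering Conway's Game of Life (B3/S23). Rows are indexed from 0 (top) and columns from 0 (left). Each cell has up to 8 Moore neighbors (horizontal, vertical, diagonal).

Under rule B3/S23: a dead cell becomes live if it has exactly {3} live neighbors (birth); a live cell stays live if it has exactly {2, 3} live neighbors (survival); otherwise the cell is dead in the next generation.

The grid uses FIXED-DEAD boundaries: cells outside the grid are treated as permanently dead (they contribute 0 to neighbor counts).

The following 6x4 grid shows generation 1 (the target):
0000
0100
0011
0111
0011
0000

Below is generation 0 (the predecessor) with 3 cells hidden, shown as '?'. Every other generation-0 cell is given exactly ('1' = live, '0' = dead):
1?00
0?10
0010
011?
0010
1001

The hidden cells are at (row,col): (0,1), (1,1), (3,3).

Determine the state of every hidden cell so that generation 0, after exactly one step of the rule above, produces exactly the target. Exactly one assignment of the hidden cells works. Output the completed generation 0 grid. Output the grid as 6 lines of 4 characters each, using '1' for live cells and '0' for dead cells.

Answer: 1000
0010
0010
0110
0010
1001

Derivation:
Hidden generation-0 cells (in order): (0,1), (1,1), (3,3).
A hidden cell only influences target cells in its own 3x3 neighborhood. Try each of the 2^3 = 8 assignments, step the completed generation 0 forward once under B3/S23, and compare with the target:
  (0,1)=0 (1,1)=0 (3,3)=0 -> step reproduces the target at every cell -> ACCEPT
  (0,1)=0 (1,1)=0 (3,3)=1 -> step gives (2,2)='0' but target has '1' -> reject
  (0,1)=0 (1,1)=1 (3,3)=0 -> step gives (0,1)='1' but target has '0' -> reject
  (0,1)=0 (1,1)=1 (3,3)=1 -> step gives (0,1)='1' but target has '0' -> reject
  (0,1)=1 (1,1)=0 (3,3)=0 -> step gives (0,1)='1' but target has '0' -> reject
  (0,1)=1 (1,1)=0 (3,3)=1 -> step gives (0,1)='1' but target has '0' -> reject
  (0,1)=1 (1,1)=1 (3,3)=0 -> step gives (0,0)='1' but target has '0' -> reject
  (0,1)=1 (1,1)=1 (3,3)=1 -> step gives (0,0)='1' but target has '0' -> reject
Unique solution: (0,1)=dead, (1,1)=dead, (3,3)=dead.
Check: live-neighbor counts of every cell in the completed generation 0:
0211
1312
1433
1333
2433
0221
Applying B3/S23 to generation 0 with these counts gives:
0000
0100
0011
0111
0011
0000
which matches the target exactly.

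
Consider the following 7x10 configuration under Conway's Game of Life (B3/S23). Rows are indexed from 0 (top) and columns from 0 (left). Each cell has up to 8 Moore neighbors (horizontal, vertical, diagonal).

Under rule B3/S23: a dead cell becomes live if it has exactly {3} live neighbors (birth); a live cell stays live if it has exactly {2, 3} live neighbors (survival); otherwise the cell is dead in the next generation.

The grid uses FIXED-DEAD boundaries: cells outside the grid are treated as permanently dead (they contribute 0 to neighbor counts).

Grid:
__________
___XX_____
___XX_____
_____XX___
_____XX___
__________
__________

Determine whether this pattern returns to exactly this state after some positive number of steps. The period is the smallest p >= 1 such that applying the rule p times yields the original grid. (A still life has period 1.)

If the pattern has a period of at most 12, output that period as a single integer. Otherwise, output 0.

Simulating and comparing each generation to the original:
Gen 0 (original, given above): 8 live cells
Gen 1: 6 live cells, differs from original
Gen 2: 8 live cells, MATCHES original -> period = 2

Answer: 2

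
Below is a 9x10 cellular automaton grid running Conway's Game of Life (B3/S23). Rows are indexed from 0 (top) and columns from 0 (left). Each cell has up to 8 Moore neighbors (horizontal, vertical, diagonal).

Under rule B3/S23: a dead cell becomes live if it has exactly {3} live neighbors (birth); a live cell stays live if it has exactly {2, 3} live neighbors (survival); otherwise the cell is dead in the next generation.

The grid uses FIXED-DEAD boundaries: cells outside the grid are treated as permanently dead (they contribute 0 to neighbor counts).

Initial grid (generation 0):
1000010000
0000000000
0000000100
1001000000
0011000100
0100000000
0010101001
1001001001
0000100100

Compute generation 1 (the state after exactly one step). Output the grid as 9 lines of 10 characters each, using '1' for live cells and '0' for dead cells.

Answer: 0000000000
0000000000
0000000000
0011000000
0111000000
0100000000
0111010000
0001101110
0000000000

Derivation:
Simulating step by step:
Generation 0 (given above): 19 live cells
Generation 1: 15 live cells
(generation 1 grid is the final answer)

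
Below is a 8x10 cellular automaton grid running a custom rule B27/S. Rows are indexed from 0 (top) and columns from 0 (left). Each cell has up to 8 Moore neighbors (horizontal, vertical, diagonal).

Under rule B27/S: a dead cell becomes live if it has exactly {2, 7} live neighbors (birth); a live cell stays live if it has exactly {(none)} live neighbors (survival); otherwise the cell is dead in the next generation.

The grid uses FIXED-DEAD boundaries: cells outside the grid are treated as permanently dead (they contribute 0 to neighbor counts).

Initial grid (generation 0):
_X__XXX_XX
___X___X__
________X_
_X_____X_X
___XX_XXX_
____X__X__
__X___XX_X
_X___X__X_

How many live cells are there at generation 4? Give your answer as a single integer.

Answer: 11

Derivation:
Simulating step by step:
Generation 0 (given above): 26 live cells
Generation 1: 19 live cells
__XX______
__X_______
__X___X__X
__XXXX____
__X______X
__X______X
_X_XX_____
__X______X
Generation 2: 12 live cells
_X________
__________
__________
______X_XX
_____X__X_
____X___X_
________XX
_X__X_____
Generation 3: 13 live cells
__________
__________
_______XXX
_____X____
____X_X___
_____X____
___XXX_X__
________XX
Generation 4: 11 live cells
__________
_______X_X
______X___
____X____X
__________
_______X__
_________X
___X_XXX__
Population at generation 4: 11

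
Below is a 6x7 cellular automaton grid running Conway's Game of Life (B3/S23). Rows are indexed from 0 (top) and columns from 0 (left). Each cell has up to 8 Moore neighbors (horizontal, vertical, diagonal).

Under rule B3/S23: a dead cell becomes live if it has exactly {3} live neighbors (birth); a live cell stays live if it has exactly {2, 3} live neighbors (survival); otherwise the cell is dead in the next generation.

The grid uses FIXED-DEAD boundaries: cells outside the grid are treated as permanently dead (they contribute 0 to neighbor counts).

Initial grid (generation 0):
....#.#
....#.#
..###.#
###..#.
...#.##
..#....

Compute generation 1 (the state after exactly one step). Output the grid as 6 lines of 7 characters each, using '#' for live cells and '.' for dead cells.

Answer: .......
....#.#
..#.#.#
.#.....
...####
.......

Derivation:
Simulating step by step:
Generation 0 (given above): 16 live cells
Generation 1: 10 live cells
(generation 1 grid is the final answer)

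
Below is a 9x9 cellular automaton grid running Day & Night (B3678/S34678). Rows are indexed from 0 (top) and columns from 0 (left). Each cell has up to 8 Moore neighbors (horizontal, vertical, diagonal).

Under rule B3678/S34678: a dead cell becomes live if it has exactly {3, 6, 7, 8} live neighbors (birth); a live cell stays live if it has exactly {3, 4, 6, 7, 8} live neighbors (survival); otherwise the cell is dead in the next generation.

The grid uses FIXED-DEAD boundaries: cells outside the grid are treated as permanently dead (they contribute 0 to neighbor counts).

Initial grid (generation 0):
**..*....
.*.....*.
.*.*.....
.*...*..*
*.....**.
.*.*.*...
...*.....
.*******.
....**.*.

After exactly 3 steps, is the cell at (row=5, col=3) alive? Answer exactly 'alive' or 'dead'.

Answer: alive

Derivation:
Simulating step by step:
Generation 0 (given above): 27 live cells
Generation 1: 25 live cells
.........
.*.......
*........
*.*...**.
.**.***..
..*.*.*..
.****....
..**.**..
..*.**...
Generation 2: 18 live cells
.........
.........
.........
...*..*..
.**...*..
...***...
.*.**.*..
...***...
....***..
Generation 3: 16 live cells
.........
.........
.........
..*......
..*......
.*.****..
....**...
..****...
...***...

Cell (5,3) at generation 3: 1 -> alive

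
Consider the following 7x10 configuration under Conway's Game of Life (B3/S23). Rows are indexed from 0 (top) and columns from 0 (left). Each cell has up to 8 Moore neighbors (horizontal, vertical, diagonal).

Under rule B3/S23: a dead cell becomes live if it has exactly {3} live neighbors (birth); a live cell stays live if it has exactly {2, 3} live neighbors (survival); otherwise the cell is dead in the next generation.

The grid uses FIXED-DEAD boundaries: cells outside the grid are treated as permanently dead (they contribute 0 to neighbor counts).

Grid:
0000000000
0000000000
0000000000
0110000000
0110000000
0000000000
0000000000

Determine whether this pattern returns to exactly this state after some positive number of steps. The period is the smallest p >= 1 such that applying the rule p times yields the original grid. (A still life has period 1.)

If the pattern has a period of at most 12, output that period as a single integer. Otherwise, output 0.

Simulating and comparing each generation to the original:
Gen 0 (original, given above): 4 live cells
Gen 1: 4 live cells, MATCHES original -> period = 1

Answer: 1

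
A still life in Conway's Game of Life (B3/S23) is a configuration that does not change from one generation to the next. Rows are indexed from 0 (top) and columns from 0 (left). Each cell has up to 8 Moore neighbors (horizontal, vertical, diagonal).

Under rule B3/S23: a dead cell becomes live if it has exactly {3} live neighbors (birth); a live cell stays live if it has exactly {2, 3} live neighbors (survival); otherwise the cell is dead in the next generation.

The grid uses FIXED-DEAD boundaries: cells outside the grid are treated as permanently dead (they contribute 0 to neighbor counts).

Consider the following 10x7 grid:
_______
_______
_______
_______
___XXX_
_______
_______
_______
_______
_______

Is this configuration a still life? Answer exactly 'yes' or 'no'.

Compute generation 1 and compare to generation 0 (given above):
Generation 1:
_______
_______
_______
____X__
____X__
____X__
_______
_______
_______
_______
Cell (3,4) differs: gen0=0 vs gen1=1 -> NOT a still life.

Answer: no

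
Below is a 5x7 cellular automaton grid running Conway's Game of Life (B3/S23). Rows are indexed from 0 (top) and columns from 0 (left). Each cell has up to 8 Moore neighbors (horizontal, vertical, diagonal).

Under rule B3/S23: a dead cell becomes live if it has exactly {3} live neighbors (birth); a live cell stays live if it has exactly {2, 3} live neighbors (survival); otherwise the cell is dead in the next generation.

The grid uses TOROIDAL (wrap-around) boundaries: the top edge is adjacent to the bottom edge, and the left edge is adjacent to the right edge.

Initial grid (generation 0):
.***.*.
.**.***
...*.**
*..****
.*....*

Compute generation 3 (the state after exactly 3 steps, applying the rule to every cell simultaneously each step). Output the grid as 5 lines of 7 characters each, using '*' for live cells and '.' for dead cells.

Simulating step by step:
Generation 0 (given above): 19 live cells
Generation 1: 6 live cells
...*...
.*.....
.*.....
..**...
.*.....
Generation 2: 6 live cells
..*....
..*....
.*.....
.**....
...*...
Generation 3: 9 live cells
(generation 3 grid is the final answer)

Answer: ..**...
.**....
.*.....
.**....
.*.*...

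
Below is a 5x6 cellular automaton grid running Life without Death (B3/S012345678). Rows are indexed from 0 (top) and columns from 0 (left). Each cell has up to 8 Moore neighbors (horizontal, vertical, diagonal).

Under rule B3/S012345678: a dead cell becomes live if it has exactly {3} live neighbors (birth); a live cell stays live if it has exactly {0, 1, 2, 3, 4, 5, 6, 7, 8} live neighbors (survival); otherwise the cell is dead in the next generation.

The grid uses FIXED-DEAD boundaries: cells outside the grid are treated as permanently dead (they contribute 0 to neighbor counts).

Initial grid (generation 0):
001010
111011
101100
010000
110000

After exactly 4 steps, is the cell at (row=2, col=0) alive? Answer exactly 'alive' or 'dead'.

Answer: alive

Derivation:
Simulating step by step:
Generation 0 (given above): 13 live cells
Generation 1: 15 live cells
001011
111011
101110
010000
110000
Generation 2: 17 live cells
001011
111011
101111
010100
110000
Generation 3: 18 live cells
001011
111011
101111
010100
111000
Generation 4: 18 live cells
001011
111011
101111
010100
111000

Cell (2,0) at generation 4: 1 -> alive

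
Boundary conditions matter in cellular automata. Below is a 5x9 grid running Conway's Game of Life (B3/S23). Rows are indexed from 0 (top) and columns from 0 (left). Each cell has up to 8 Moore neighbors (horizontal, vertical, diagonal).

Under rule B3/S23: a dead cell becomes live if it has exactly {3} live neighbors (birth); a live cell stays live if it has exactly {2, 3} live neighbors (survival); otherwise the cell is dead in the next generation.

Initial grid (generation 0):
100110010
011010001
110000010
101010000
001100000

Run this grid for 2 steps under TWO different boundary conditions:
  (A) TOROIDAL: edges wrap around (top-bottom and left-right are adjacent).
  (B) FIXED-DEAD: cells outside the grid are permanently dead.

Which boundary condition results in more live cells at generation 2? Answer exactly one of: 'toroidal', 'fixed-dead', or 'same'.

Answer: toroidal

Derivation:
Under TOROIDAL boundary, generation 2:
110000011
000100001
010100001
110000001
000100010
Population = 14

Under FIXED-DEAD boundary, generation 2:
011010000
001010000
000100000
101100000
011100000
Population = 12

Comparison: toroidal=14, fixed-dead=12 -> toroidal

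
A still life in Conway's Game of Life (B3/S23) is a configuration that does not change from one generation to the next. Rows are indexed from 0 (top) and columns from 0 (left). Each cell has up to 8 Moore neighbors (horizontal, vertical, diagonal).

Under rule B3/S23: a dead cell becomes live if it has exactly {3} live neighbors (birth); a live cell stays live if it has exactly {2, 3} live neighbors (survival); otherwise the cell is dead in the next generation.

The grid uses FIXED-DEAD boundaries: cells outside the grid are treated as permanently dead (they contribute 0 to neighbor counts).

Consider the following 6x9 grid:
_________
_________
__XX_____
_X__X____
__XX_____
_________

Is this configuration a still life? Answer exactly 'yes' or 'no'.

Answer: yes

Derivation:
Compute generation 1 and compare to generation 0 (given above):
Generation 1:
_________
_________
__XX_____
_X__X____
__XX_____
_________
The grids are IDENTICAL -> still life.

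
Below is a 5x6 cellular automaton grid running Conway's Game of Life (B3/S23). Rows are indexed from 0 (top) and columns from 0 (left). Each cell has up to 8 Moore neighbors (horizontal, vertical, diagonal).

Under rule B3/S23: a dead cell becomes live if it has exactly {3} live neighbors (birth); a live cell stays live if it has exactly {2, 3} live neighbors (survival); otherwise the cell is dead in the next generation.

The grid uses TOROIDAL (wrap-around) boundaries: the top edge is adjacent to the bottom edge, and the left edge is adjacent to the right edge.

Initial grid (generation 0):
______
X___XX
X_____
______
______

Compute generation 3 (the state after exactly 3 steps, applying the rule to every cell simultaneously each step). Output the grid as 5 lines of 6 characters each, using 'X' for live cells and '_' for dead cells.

Simulating step by step:
Generation 0 (given above): 4 live cells
Generation 1: 4 live cells
_____X
X____X
X_____
______
______
Generation 2: 6 live cells
X____X
X____X
X____X
______
______
Generation 3: 6 live cells
(generation 3 grid is the final answer)

Answer: X____X
_X__X_
X____X
______
______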